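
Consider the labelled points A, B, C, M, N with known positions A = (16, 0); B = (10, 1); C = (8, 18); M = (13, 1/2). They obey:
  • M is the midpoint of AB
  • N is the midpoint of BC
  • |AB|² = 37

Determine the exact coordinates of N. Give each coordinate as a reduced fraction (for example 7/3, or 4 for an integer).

1. N_x = 9  [2·N = B+C = (10, 1)+(8, 18)]
2. N_y = 19/2  [2·N = B+C = (10, 1)+(8, 18)]
   so N = (9, 19/2)

N = (9, 19/2)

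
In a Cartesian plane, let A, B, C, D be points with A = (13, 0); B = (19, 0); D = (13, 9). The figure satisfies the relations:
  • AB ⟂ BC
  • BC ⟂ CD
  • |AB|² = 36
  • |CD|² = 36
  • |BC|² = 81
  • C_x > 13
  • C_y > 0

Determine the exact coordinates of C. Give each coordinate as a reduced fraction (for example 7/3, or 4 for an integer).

1. C_x = 19  [[AB ⟂ BC ⇒ 6x-114=0] ∩ [|C−(13, 9)|²=36]]
2. C_y = 9  [[AB ⟂ BC ⇒ 6x-114=0] ∩ [|C−(13, 9)|²=36]]
   so C = (19, 9)

C = (19, 9)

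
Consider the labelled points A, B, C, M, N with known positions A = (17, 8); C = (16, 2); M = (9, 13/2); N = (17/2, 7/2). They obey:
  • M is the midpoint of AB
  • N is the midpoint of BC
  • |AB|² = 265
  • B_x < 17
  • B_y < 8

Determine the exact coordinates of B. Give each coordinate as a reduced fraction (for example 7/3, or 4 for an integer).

1. B_x = 1  [B = 2·M−A = 2·(9, 13/2)−(17, 8)]
2. B_y = 5  [B = 2·M−A = 2·(9, 13/2)−(17, 8)]
   so B = (1, 5)

B = (1, 5)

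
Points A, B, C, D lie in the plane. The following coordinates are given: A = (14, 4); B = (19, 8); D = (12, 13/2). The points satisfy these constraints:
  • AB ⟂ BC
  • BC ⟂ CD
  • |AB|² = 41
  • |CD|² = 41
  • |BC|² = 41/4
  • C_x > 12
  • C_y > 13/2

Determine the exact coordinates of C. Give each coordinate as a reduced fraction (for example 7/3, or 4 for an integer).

C = (17, 21/2)

1. C_x = 17  [[AB ⟂ BC ⇒ 5x+4y-127=0] ∩ [|C−(12, 13/2)|²=41]]
2. C_y = 21/2  [[AB ⟂ BC ⇒ 5x+4y-127=0] ∩ [|C−(12, 13/2)|²=41]]
   so C = (17, 21/2)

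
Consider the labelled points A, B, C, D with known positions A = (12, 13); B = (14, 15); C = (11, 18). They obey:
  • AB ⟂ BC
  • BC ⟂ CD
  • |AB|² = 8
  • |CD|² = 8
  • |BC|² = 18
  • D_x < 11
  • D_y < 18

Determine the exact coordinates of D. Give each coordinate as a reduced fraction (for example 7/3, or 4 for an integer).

1. D_x = 9  [[BC ⟂ CD ⇒ -3x+3y-21=0] ∩ [|D−(11, 18)|²=8]]
2. D_y = 16  [[BC ⟂ CD ⇒ -3x+3y-21=0] ∩ [|D−(11, 18)|²=8]]
   so D = (9, 16)

D = (9, 16)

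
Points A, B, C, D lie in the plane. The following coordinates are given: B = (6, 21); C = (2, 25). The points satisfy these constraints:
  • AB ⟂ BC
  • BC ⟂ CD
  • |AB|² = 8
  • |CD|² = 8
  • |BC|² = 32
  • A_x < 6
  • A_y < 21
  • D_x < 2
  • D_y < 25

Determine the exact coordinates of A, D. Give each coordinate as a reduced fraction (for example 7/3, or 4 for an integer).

1. A_x = 4  [[AB ⟂ BC ⇒ 4x-4y+60=0] ∩ [|A−(6, 21)|²=8]]
2. A_y = 19  [[AB ⟂ BC ⇒ 4x-4y+60=0] ∩ [|A−(6, 21)|²=8]]
   so A = (4, 19)
3. D_x = 0  [[BC ⟂ CD ⇒ -4x+4y-92=0] ∩ [|D−(2, 25)|²=8]]
4. D_y = 23  [[BC ⟂ CD ⇒ -4x+4y-92=0] ∩ [|D−(2, 25)|²=8]]
   so D = (0, 23)

A = (4, 19)
D = (0, 23)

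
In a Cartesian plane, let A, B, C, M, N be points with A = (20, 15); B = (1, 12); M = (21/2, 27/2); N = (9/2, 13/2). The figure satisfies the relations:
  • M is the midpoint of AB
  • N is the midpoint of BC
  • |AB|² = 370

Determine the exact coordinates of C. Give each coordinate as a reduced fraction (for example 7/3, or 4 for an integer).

1. C_x = 8  [C = 2·N−B = 2·(9/2, 13/2)−(1, 12)]
2. C_y = 1  [C = 2·N−B = 2·(9/2, 13/2)−(1, 12)]
   so C = (8, 1)

C = (8, 1)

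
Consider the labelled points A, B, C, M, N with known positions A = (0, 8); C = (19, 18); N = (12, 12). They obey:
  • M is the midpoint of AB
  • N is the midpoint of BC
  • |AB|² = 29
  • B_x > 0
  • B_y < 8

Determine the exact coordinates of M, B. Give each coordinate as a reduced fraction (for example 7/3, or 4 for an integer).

M = (5/2, 7)
B = (5, 6)

1. B_x = 5  [B = 2·N−C = 2·(12, 12)−(19, 18)]
2. B_y = 6  [B = 2·N−C = 2·(12, 12)−(19, 18)]
   so B = (5, 6)
3. M_x = 5/2  [2·M = A+B = (0, 8)+(5, 6)]
4. M_y = 7  [2·M = A+B = (0, 8)+(5, 6)]
   so M = (5/2, 7)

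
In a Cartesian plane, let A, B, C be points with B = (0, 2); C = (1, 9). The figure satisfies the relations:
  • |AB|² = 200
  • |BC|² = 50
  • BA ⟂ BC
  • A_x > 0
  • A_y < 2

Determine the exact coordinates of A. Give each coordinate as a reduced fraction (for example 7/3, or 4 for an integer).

A = (14, 0)

1. A_x = 14  [[BA ⟂ BC ⇒ 1x+7y-14=0] ∩ [|A−(0, 2)|²=200]]
2. A_y = 0  [[BA ⟂ BC ⇒ 1x+7y-14=0] ∩ [|A−(0, 2)|²=200]]
   so A = (14, 0)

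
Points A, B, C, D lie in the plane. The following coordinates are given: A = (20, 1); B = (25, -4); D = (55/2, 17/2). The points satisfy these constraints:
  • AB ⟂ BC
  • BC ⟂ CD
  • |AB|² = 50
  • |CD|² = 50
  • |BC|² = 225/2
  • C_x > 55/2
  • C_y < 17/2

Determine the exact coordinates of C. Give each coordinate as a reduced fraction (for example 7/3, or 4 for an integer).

1. C_x = 65/2  [[AB ⟂ BC ⇒ 5x-5y-145=0] ∩ [|C−(55/2, 17/2)|²=50]]
2. C_y = 7/2  [[AB ⟂ BC ⇒ 5x-5y-145=0] ∩ [|C−(55/2, 17/2)|²=50]]
   so C = (65/2, 7/2)

C = (65/2, 7/2)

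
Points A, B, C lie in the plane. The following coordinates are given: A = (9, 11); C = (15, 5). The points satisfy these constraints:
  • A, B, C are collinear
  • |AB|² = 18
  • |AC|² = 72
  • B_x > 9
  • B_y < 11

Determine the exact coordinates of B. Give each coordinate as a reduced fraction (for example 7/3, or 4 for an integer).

1. B_x = 12  [[A, B, C are collinear ⇒ -6x-6y+120=0] ∩ [|B−(9, 11)|²=18]]
2. B_y = 8  [[A, B, C are collinear ⇒ -6x-6y+120=0] ∩ [|B−(9, 11)|²=18]]
   so B = (12, 8)

B = (12, 8)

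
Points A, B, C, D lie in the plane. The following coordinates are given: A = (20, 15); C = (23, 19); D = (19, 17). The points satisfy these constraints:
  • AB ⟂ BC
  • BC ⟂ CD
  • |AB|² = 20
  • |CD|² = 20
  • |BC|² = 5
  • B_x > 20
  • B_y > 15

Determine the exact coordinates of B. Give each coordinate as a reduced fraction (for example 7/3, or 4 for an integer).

1. B_x = 24  [[BC ⟂ CD ⇒ 4x+2y-130=0] ∩ [|B−(20, 15)|²=20]]
2. B_y = 17  [[BC ⟂ CD ⇒ 4x+2y-130=0] ∩ [|B−(20, 15)|²=20]]
   so B = (24, 17)

B = (24, 17)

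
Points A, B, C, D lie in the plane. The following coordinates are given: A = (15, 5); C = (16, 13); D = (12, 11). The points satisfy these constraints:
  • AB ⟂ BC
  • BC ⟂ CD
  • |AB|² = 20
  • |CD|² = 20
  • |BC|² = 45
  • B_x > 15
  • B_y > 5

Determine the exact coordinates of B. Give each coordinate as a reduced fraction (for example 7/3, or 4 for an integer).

B = (19, 7)

1. B_x = 19  [[BC ⟂ CD ⇒ 4x+2y-90=0] ∩ [|B−(15, 5)|²=20]]
2. B_y = 7  [[BC ⟂ CD ⇒ 4x+2y-90=0] ∩ [|B−(15, 5)|²=20]]
   so B = (19, 7)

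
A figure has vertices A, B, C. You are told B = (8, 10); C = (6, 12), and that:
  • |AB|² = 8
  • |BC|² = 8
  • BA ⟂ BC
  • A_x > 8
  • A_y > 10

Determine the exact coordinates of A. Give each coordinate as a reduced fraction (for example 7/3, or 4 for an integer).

1. A_x = 10  [[BA ⟂ BC ⇒ -2x+2y-4=0] ∩ [|A−(8, 10)|²=8]]
2. A_y = 12  [[BA ⟂ BC ⇒ -2x+2y-4=0] ∩ [|A−(8, 10)|²=8]]
   so A = (10, 12)

A = (10, 12)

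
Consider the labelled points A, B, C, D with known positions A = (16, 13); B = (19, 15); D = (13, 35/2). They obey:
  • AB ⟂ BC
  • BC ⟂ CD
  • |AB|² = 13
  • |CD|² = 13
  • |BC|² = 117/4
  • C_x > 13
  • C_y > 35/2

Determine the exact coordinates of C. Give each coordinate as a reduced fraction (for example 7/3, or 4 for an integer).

1. C_x = 16  [[AB ⟂ BC ⇒ 3x+2y-87=0] ∩ [|C−(13, 35/2)|²=13]]
2. C_y = 39/2  [[AB ⟂ BC ⇒ 3x+2y-87=0] ∩ [|C−(13, 35/2)|²=13]]
   so C = (16, 39/2)

C = (16, 39/2)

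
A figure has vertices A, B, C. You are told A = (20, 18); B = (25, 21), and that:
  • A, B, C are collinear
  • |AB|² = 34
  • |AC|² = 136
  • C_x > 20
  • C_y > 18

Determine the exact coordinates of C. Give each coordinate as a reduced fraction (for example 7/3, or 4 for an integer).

C = (30, 24)

1. C_x = 30  [[A, B, C are collinear ⇒ -3x+5y-30=0] ∩ [|C−(20, 18)|²=136]]
2. C_y = 24  [[A, B, C are collinear ⇒ -3x+5y-30=0] ∩ [|C−(20, 18)|²=136]]
   so C = (30, 24)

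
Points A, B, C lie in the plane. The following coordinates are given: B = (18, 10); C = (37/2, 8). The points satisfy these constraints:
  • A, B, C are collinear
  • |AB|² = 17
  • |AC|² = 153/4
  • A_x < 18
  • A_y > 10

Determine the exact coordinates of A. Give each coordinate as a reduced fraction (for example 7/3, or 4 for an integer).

A = (17, 14)

1. A_x = 17  [[A, B, C are collinear ⇒ 2x+1/2y-41=0] ∩ [|A−(18, 10)|²=17]]
2. A_y = 14  [[A, B, C are collinear ⇒ 2x+1/2y-41=0] ∩ [|A−(18, 10)|²=17]]
   so A = (17, 14)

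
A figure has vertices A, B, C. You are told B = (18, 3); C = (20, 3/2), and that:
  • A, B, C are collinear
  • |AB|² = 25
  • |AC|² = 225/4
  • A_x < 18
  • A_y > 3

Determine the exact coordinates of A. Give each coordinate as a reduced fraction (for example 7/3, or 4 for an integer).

1. A_x = 14  [[A, B, C are collinear ⇒ 3/2x+2y-33=0] ∩ [|A−(18, 3)|²=25]]
2. A_y = 6  [[A, B, C are collinear ⇒ 3/2x+2y-33=0] ∩ [|A−(18, 3)|²=25]]
   so A = (14, 6)

A = (14, 6)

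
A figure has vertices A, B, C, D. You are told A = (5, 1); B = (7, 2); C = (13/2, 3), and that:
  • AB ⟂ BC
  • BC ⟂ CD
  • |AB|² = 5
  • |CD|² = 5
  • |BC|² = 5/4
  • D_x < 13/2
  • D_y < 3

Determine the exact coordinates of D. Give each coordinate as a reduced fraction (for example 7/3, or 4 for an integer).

D = (9/2, 2)

1. D_x = 9/2  [[BC ⟂ CD ⇒ -1/2x+1y+1/4=0] ∩ [|D−(13/2, 3)|²=5]]
2. D_y = 2  [[BC ⟂ CD ⇒ -1/2x+1y+1/4=0] ∩ [|D−(13/2, 3)|²=5]]
   so D = (9/2, 2)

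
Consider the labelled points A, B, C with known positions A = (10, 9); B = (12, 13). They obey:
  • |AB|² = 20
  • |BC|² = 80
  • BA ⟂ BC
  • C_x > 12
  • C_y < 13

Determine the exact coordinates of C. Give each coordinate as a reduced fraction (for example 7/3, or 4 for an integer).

1. C_x = 20  [[BA ⟂ BC ⇒ -2x-4y+76=0] ∩ [|C−(12, 13)|²=80]]
2. C_y = 9  [[BA ⟂ BC ⇒ -2x-4y+76=0] ∩ [|C−(12, 13)|²=80]]
   so C = (20, 9)

C = (20, 9)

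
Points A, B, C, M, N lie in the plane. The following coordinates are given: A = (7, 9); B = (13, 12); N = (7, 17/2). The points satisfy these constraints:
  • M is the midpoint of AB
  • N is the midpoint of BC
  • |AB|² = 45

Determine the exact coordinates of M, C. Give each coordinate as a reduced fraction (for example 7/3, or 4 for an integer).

1. M_x = 10  [2·M = A+B = (7, 9)+(13, 12)]
2. M_y = 21/2  [2·M = A+B = (7, 9)+(13, 12)]
   so M = (10, 21/2)
3. C_x = 1  [C = 2·N−B = 2·(7, 17/2)−(13, 12)]
4. C_y = 5  [C = 2·N−B = 2·(7, 17/2)−(13, 12)]
   so C = (1, 5)

M = (10, 21/2)
C = (1, 5)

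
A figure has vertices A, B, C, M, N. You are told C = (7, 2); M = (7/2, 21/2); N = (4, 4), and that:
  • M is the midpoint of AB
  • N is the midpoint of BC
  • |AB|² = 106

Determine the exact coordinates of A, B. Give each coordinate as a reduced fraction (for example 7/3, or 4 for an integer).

1. B_x = 1  [B = 2·N−C = 2·(4, 4)−(7, 2)]
2. B_y = 6  [B = 2·N−C = 2·(4, 4)−(7, 2)]
   so B = (1, 6)
3. A_x = 6  [A = 2·M−B = 2·(7/2, 21/2)−(1, 6)]
4. A_y = 15  [A = 2·M−B = 2·(7/2, 21/2)−(1, 6)]
   so A = (6, 15)

A = (6, 15)
B = (1, 6)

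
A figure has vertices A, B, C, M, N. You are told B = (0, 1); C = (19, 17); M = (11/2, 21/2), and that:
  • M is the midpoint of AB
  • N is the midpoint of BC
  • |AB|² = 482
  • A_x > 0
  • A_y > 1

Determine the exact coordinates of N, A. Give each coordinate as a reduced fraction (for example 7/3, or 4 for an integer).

1. A_x = 11  [A = 2·M−B = 2·(11/2, 21/2)−(0, 1)]
2. A_y = 20  [A = 2·M−B = 2·(11/2, 21/2)−(0, 1)]
   so A = (11, 20)
3. N_x = 19/2  [2·N = B+C = (0, 1)+(19, 17)]
4. N_y = 9  [2·N = B+C = (0, 1)+(19, 17)]
   so N = (19/2, 9)

N = (19/2, 9)
A = (11, 20)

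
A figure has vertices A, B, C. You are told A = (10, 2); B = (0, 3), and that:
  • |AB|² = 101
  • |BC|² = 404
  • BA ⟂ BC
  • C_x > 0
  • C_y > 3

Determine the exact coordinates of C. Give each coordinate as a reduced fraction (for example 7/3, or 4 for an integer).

C = (2, 23)

1. C_x = 2  [[BA ⟂ BC ⇒ 10x-1y+3=0] ∩ [|C−(0, 3)|²=404]]
2. C_y = 23  [[BA ⟂ BC ⇒ 10x-1y+3=0] ∩ [|C−(0, 3)|²=404]]
   so C = (2, 23)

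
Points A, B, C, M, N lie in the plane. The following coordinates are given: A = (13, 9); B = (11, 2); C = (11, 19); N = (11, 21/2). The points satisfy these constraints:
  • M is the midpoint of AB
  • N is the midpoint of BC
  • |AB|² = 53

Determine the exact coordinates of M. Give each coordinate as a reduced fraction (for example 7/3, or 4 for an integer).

1. M_x = 12  [2·M = A+B = (13, 9)+(11, 2)]
2. M_y = 11/2  [2·M = A+B = (13, 9)+(11, 2)]
   so M = (12, 11/2)

M = (12, 11/2)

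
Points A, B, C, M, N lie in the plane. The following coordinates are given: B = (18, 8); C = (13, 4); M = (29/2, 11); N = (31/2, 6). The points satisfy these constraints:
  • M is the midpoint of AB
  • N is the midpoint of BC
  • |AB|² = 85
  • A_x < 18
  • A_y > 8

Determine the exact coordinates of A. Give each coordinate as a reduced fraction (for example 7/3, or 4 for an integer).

A = (11, 14)

1. A_x = 11  [A = 2·M−B = 2·(29/2, 11)−(18, 8)]
2. A_y = 14  [A = 2·M−B = 2·(29/2, 11)−(18, 8)]
   so A = (11, 14)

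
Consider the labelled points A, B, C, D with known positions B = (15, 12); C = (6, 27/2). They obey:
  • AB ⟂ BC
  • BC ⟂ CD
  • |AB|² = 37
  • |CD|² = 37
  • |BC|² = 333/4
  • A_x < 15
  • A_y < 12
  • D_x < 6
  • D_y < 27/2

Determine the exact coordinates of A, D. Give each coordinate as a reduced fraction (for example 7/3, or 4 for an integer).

A = (14, 6)
D = (5, 15/2)

1. A_x = 14  [[AB ⟂ BC ⇒ 9x-3/2y-117=0] ∩ [|A−(15, 12)|²=37]]
2. A_y = 6  [[AB ⟂ BC ⇒ 9x-3/2y-117=0] ∩ [|A−(15, 12)|²=37]]
   so A = (14, 6)
3. D_x = 5  [[BC ⟂ CD ⇒ -9x+3/2y+135/4=0] ∩ [|D−(6, 27/2)|²=37]]
4. D_y = 15/2  [[BC ⟂ CD ⇒ -9x+3/2y+135/4=0] ∩ [|D−(6, 27/2)|²=37]]
   so D = (5, 15/2)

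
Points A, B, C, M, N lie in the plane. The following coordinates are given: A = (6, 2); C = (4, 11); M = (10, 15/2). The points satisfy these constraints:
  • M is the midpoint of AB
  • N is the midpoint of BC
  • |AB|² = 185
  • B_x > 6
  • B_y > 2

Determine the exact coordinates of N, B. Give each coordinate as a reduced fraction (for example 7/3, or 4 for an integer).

1. B_x = 14  [B = 2·M−A = 2·(10, 15/2)−(6, 2)]
2. B_y = 13  [B = 2·M−A = 2·(10, 15/2)−(6, 2)]
   so B = (14, 13)
3. N_x = 9  [2·N = B+C = (14, 13)+(4, 11)]
4. N_y = 12  [2·N = B+C = (14, 13)+(4, 11)]
   so N = (9, 12)

N = (9, 12)
B = (14, 13)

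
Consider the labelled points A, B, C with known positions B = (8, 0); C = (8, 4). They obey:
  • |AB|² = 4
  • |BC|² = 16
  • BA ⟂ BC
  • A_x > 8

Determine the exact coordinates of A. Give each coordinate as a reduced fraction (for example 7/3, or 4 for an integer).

1. A_x = 10  [[BA ⟂ BC ⇒ 4y=0] ∩ [|A−(8, 0)|²=4]]
2. A_y = 0  [[BA ⟂ BC ⇒ 4y=0] ∩ [|A−(8, 0)|²=4]]
   so A = (10, 0)

A = (10, 0)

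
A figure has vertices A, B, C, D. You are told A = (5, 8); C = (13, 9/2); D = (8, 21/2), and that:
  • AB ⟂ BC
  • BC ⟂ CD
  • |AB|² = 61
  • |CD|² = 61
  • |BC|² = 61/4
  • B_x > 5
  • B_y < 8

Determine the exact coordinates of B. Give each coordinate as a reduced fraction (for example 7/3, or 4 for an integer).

B = (10, 2)

1. B_x = 10  [[BC ⟂ CD ⇒ 5x-6y-38=0] ∩ [|B−(5, 8)|²=61]]
2. B_y = 2  [[BC ⟂ CD ⇒ 5x-6y-38=0] ∩ [|B−(5, 8)|²=61]]
   so B = (10, 2)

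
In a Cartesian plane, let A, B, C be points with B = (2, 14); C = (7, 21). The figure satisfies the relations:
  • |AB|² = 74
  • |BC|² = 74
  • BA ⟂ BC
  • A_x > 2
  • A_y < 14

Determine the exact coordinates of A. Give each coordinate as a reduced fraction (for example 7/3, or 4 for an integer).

1. A_x = 9  [[BA ⟂ BC ⇒ 5x+7y-108=0] ∩ [|A−(2, 14)|²=74]]
2. A_y = 9  [[BA ⟂ BC ⇒ 5x+7y-108=0] ∩ [|A−(2, 14)|²=74]]
   so A = (9, 9)

A = (9, 9)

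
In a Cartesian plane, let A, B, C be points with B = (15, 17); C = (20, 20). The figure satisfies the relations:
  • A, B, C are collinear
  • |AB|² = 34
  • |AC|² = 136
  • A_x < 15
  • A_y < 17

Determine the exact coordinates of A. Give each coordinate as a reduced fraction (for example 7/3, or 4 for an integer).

1. A_x = 10  [[A, B, C are collinear ⇒ -3x+5y-40=0] ∩ [|A−(15, 17)|²=34]]
2. A_y = 14  [[A, B, C are collinear ⇒ -3x+5y-40=0] ∩ [|A−(15, 17)|²=34]]
   so A = (10, 14)

A = (10, 14)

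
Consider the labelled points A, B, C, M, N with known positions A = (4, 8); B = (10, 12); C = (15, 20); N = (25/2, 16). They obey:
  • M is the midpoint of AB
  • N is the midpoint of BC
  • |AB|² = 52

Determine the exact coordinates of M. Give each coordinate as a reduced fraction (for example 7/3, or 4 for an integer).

1. M_x = 7  [2·M = A+B = (4, 8)+(10, 12)]
2. M_y = 10  [2·M = A+B = (4, 8)+(10, 12)]
   so M = (7, 10)

M = (7, 10)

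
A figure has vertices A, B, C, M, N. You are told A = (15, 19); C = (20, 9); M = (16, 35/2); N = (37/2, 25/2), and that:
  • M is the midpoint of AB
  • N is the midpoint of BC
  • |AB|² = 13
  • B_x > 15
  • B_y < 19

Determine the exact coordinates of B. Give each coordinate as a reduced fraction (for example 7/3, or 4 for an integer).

1. B_x = 17  [B = 2·M−A = 2·(16, 35/2)−(15, 19)]
2. B_y = 16  [B = 2·M−A = 2·(16, 35/2)−(15, 19)]
   so B = (17, 16)

B = (17, 16)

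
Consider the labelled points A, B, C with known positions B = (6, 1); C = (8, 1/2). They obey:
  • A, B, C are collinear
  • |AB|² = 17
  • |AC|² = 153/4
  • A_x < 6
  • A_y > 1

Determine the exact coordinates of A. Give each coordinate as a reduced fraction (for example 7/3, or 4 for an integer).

1. A_x = 2  [[A, B, C are collinear ⇒ 1/2x+2y-5=0] ∩ [|A−(6, 1)|²=17]]
2. A_y = 2  [[A, B, C are collinear ⇒ 1/2x+2y-5=0] ∩ [|A−(6, 1)|²=17]]
   so A = (2, 2)

A = (2, 2)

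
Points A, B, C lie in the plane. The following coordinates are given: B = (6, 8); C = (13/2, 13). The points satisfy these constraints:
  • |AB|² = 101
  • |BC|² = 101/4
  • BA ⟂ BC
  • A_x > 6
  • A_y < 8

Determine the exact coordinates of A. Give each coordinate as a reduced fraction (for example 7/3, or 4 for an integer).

A = (16, 7)

1. A_x = 16  [[BA ⟂ BC ⇒ 1/2x+5y-43=0] ∩ [|A−(6, 8)|²=101]]
2. A_y = 7  [[BA ⟂ BC ⇒ 1/2x+5y-43=0] ∩ [|A−(6, 8)|²=101]]
   so A = (16, 7)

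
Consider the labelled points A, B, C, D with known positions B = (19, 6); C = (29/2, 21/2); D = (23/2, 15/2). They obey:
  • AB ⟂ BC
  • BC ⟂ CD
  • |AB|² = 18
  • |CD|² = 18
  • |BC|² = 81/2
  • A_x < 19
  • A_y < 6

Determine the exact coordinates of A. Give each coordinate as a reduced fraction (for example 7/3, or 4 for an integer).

1. A_x = 16  [[AB ⟂ BC ⇒ 9/2x-9/2y-117/2=0] ∩ [|A−(19, 6)|²=18]]
2. A_y = 3  [[AB ⟂ BC ⇒ 9/2x-9/2y-117/2=0] ∩ [|A−(19, 6)|²=18]]
   so A = (16, 3)

A = (16, 3)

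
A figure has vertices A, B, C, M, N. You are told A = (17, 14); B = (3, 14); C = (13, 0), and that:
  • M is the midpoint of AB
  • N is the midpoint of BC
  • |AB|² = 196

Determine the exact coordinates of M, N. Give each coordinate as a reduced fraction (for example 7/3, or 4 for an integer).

1. M_x = 10  [2·M = A+B = (17, 14)+(3, 14)]
2. M_y = 14  [2·M = A+B = (17, 14)+(3, 14)]
   so M = (10, 14)
3. N_x = 8  [2·N = B+C = (3, 14)+(13, 0)]
4. N_y = 7  [2·N = B+C = (3, 14)+(13, 0)]
   so N = (8, 7)

M = (10, 14)
N = (8, 7)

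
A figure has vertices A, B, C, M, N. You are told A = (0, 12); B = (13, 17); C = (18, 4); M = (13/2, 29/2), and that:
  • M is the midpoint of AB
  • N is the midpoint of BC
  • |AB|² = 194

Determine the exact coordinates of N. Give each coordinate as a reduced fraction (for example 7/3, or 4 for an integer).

N = (31/2, 21/2)

1. N_x = 31/2  [2·N = B+C = (13, 17)+(18, 4)]
2. N_y = 21/2  [2·N = B+C = (13, 17)+(18, 4)]
   so N = (31/2, 21/2)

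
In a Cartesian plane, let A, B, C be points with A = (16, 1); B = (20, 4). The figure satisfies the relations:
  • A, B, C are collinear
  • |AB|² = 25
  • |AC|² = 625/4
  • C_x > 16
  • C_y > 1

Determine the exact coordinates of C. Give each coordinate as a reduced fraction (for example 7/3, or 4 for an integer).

C = (26, 17/2)

1. C_x = 26  [[A, B, C are collinear ⇒ -3x+4y+44=0] ∩ [|C−(16, 1)|²=625/4]]
2. C_y = 17/2  [[A, B, C are collinear ⇒ -3x+4y+44=0] ∩ [|C−(16, 1)|²=625/4]]
   so C = (26, 17/2)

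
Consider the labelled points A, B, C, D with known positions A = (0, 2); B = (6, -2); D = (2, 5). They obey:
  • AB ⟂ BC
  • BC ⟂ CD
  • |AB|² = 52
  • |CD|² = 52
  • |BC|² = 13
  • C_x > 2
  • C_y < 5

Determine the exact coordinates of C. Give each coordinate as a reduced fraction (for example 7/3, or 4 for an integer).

C = (8, 1)

1. C_x = 8  [[AB ⟂ BC ⇒ 6x-4y-44=0] ∩ [|C−(2, 5)|²=52]]
2. C_y = 1  [[AB ⟂ BC ⇒ 6x-4y-44=0] ∩ [|C−(2, 5)|²=52]]
   so C = (8, 1)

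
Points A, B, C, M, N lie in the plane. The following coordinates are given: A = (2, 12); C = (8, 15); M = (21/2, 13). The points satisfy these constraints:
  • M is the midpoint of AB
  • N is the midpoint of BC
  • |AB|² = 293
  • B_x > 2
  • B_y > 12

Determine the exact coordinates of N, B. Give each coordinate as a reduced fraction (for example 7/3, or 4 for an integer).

N = (27/2, 29/2)
B = (19, 14)

1. B_x = 19  [B = 2·M−A = 2·(21/2, 13)−(2, 12)]
2. B_y = 14  [B = 2·M−A = 2·(21/2, 13)−(2, 12)]
   so B = (19, 14)
3. N_x = 27/2  [2·N = B+C = (19, 14)+(8, 15)]
4. N_y = 29/2  [2·N = B+C = (19, 14)+(8, 15)]
   so N = (27/2, 29/2)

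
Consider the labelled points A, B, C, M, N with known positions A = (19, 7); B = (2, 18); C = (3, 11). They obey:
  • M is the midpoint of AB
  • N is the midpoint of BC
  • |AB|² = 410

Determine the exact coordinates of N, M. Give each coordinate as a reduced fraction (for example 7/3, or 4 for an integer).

1. M_x = 21/2  [2·M = A+B = (19, 7)+(2, 18)]
2. M_y = 25/2  [2·M = A+B = (19, 7)+(2, 18)]
   so M = (21/2, 25/2)
3. N_x = 5/2  [2·N = B+C = (2, 18)+(3, 11)]
4. N_y = 29/2  [2·N = B+C = (2, 18)+(3, 11)]
   so N = (5/2, 29/2)

N = (5/2, 29/2)
M = (21/2, 25/2)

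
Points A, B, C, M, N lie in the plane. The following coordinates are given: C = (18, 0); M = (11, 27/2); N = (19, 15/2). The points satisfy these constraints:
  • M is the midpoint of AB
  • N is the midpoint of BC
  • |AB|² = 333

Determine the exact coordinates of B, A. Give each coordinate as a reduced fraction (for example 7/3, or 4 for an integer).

B = (20, 15)
A = (2, 12)

1. B_x = 20  [B = 2·N−C = 2·(19, 15/2)−(18, 0)]
2. B_y = 15  [B = 2·N−C = 2·(19, 15/2)−(18, 0)]
   so B = (20, 15)
3. A_x = 2  [A = 2·M−B = 2·(11, 27/2)−(20, 15)]
4. A_y = 12  [A = 2·M−B = 2·(11, 27/2)−(20, 15)]
   so A = (2, 12)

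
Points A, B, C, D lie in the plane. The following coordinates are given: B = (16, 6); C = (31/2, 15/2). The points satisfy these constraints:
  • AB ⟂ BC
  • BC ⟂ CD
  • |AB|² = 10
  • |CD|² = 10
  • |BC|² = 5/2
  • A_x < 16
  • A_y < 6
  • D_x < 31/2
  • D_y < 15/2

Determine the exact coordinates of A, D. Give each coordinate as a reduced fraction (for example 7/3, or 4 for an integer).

A = (13, 5)
D = (25/2, 13/2)

1. A_x = 13  [[AB ⟂ BC ⇒ 1/2x-3/2y+1=0] ∩ [|A−(16, 6)|²=10]]
2. A_y = 5  [[AB ⟂ BC ⇒ 1/2x-3/2y+1=0] ∩ [|A−(16, 6)|²=10]]
   so A = (13, 5)
3. D_x = 25/2  [[BC ⟂ CD ⇒ -1/2x+3/2y-7/2=0] ∩ [|D−(31/2, 15/2)|²=10]]
4. D_y = 13/2  [[BC ⟂ CD ⇒ -1/2x+3/2y-7/2=0] ∩ [|D−(31/2, 15/2)|²=10]]
   so D = (25/2, 13/2)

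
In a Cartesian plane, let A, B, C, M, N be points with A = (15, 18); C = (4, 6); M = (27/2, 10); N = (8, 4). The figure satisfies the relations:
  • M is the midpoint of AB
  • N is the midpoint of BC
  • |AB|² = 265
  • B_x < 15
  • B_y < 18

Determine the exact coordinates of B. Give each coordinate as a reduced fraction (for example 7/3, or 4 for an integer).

B = (12, 2)

1. B_x = 12  [B = 2·M−A = 2·(27/2, 10)−(15, 18)]
2. B_y = 2  [B = 2·M−A = 2·(27/2, 10)−(15, 18)]
   so B = (12, 2)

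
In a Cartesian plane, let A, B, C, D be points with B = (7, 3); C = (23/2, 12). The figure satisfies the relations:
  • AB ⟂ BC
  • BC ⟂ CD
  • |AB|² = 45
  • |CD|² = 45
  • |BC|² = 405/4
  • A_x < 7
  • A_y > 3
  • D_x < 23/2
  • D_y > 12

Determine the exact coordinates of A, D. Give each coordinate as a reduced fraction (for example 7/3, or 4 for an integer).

A = (1, 6)
D = (11/2, 15)

1. A_x = 1  [[AB ⟂ BC ⇒ -9/2x-9y+117/2=0] ∩ [|A−(7, 3)|²=45]]
2. A_y = 6  [[AB ⟂ BC ⇒ -9/2x-9y+117/2=0] ∩ [|A−(7, 3)|²=45]]
   so A = (1, 6)
3. D_x = 11/2  [[BC ⟂ CD ⇒ 9/2x+9y-639/4=0] ∩ [|D−(23/2, 12)|²=45]]
4. D_y = 15  [[BC ⟂ CD ⇒ 9/2x+9y-639/4=0] ∩ [|D−(23/2, 12)|²=45]]
   so D = (11/2, 15)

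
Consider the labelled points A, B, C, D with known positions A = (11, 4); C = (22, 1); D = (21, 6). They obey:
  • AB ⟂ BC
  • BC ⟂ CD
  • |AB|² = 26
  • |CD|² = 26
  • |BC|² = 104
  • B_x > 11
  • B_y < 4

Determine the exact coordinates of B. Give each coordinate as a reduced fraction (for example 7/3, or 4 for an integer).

1. B_x = 12  [[BC ⟂ CD ⇒ 1x-5y-17=0] ∩ [|B−(11, 4)|²=26]]
2. B_y = -1  [[BC ⟂ CD ⇒ 1x-5y-17=0] ∩ [|B−(11, 4)|²=26]]
   so B = (12, -1)

B = (12, -1)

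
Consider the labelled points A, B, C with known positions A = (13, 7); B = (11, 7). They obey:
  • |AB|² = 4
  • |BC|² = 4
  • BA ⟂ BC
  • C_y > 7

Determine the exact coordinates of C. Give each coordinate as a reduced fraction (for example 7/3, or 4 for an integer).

C = (11, 9)

1. C_x = 11  [[BA ⟂ BC ⇒ 2x-22=0] ∩ [|C−(11, 7)|²=4]]
2. C_y = 9  [[BA ⟂ BC ⇒ 2x-22=0] ∩ [|C−(11, 7)|²=4]]
   so C = (11, 9)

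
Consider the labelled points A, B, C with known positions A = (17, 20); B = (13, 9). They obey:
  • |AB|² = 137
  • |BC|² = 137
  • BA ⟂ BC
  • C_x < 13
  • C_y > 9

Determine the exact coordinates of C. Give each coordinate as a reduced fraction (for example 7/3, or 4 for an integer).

C = (2, 13)

1. C_x = 2  [[BA ⟂ BC ⇒ 4x+11y-151=0] ∩ [|C−(13, 9)|²=137]]
2. C_y = 13  [[BA ⟂ BC ⇒ 4x+11y-151=0] ∩ [|C−(13, 9)|²=137]]
   so C = (2, 13)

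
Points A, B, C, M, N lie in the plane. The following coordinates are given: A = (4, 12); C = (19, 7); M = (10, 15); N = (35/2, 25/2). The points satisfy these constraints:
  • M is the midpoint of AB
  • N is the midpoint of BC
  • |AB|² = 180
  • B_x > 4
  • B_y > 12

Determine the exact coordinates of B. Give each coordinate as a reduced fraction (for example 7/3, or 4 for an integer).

1. B_x = 16  [B = 2·M−A = 2·(10, 15)−(4, 12)]
2. B_y = 18  [B = 2·M−A = 2·(10, 15)−(4, 12)]
   so B = (16, 18)

B = (16, 18)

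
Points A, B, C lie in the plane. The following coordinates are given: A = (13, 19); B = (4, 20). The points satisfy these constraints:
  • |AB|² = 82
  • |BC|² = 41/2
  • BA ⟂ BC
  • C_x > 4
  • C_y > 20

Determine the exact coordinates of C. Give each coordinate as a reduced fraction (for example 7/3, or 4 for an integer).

1. C_x = 9/2  [[BA ⟂ BC ⇒ 9x-1y-16=0] ∩ [|C−(4, 20)|²=41/2]]
2. C_y = 49/2  [[BA ⟂ BC ⇒ 9x-1y-16=0] ∩ [|C−(4, 20)|²=41/2]]
   so C = (9/2, 49/2)

C = (9/2, 49/2)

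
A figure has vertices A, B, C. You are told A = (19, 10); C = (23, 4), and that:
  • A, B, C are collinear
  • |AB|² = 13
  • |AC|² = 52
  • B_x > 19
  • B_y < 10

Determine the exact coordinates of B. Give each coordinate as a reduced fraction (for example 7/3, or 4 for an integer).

1. B_x = 21  [[A, B, C are collinear ⇒ -6x-4y+154=0] ∩ [|B−(19, 10)|²=13]]
2. B_y = 7  [[A, B, C are collinear ⇒ -6x-4y+154=0] ∩ [|B−(19, 10)|²=13]]
   so B = (21, 7)

B = (21, 7)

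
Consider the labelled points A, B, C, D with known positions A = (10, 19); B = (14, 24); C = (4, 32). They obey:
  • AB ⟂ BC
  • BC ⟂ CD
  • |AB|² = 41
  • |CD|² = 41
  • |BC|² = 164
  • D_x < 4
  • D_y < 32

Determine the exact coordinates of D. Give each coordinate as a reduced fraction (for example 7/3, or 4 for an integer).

1. D_x = 0  [[BC ⟂ CD ⇒ -10x+8y-216=0] ∩ [|D−(4, 32)|²=41]]
2. D_y = 27  [[BC ⟂ CD ⇒ -10x+8y-216=0] ∩ [|D−(4, 32)|²=41]]
   so D = (0, 27)

D = (0, 27)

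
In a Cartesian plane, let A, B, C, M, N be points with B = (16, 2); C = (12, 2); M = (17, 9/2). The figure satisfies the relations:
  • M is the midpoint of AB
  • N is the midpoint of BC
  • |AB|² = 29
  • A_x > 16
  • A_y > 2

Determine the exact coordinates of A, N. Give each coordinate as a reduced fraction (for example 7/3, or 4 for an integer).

1. A_x = 18  [A = 2·M−B = 2·(17, 9/2)−(16, 2)]
2. A_y = 7  [A = 2·M−B = 2·(17, 9/2)−(16, 2)]
   so A = (18, 7)
3. N_x = 14  [2·N = B+C = (16, 2)+(12, 2)]
4. N_y = 2  [2·N = B+C = (16, 2)+(12, 2)]
   so N = (14, 2)

A = (18, 7)
N = (14, 2)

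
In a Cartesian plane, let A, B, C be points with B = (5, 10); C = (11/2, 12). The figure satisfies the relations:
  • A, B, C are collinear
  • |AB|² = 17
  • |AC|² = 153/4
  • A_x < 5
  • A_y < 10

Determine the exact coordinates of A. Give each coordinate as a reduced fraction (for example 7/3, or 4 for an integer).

A = (4, 6)

1. A_x = 4  [[A, B, C are collinear ⇒ -2x+1/2y+5=0] ∩ [|A−(5, 10)|²=17]]
2. A_y = 6  [[A, B, C are collinear ⇒ -2x+1/2y+5=0] ∩ [|A−(5, 10)|²=17]]
   so A = (4, 6)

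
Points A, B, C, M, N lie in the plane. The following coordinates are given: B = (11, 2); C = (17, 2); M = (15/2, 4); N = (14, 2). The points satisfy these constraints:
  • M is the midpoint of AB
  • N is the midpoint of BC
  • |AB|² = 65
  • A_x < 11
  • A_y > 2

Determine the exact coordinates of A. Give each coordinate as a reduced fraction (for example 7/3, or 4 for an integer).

1. A_x = 4  [A = 2·M−B = 2·(15/2, 4)−(11, 2)]
2. A_y = 6  [A = 2·M−B = 2·(15/2, 4)−(11, 2)]
   so A = (4, 6)

A = (4, 6)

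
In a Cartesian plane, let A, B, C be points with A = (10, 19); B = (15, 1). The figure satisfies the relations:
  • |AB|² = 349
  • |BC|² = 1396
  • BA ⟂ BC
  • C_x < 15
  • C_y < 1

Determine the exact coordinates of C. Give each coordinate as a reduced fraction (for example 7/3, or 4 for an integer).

1. C_x = -21  [[BA ⟂ BC ⇒ -5x+18y+57=0] ∩ [|C−(15, 1)|²=1396]]
2. C_y = -9  [[BA ⟂ BC ⇒ -5x+18y+57=0] ∩ [|C−(15, 1)|²=1396]]
   so C = (-21, -9)

C = (-21, -9)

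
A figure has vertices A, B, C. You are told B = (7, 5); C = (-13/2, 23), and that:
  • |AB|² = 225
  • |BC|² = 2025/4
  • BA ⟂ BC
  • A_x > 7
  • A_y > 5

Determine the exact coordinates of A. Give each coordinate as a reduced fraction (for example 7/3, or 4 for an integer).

A = (19, 14)

1. A_x = 19  [[BA ⟂ BC ⇒ -27/2x+18y+9/2=0] ∩ [|A−(7, 5)|²=225]]
2. A_y = 14  [[BA ⟂ BC ⇒ -27/2x+18y+9/2=0] ∩ [|A−(7, 5)|²=225]]
   so A = (19, 14)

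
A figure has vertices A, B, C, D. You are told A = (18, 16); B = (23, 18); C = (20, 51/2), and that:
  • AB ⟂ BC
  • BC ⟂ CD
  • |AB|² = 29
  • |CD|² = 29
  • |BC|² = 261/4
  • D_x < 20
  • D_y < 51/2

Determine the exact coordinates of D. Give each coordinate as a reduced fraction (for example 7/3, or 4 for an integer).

D = (15, 47/2)

1. D_x = 15  [[BC ⟂ CD ⇒ -3x+15/2y-525/4=0] ∩ [|D−(20, 51/2)|²=29]]
2. D_y = 47/2  [[BC ⟂ CD ⇒ -3x+15/2y-525/4=0] ∩ [|D−(20, 51/2)|²=29]]
   so D = (15, 47/2)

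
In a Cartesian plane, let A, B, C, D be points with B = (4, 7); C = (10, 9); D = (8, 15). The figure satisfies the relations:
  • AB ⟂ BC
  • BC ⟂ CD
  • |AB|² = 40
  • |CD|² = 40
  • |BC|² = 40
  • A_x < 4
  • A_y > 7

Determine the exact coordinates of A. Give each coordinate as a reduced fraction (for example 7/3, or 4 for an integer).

A = (2, 13)

1. A_x = 2  [[AB ⟂ BC ⇒ -6x-2y+38=0] ∩ [|A−(4, 7)|²=40]]
2. A_y = 13  [[AB ⟂ BC ⇒ -6x-2y+38=0] ∩ [|A−(4, 7)|²=40]]
   so A = (2, 13)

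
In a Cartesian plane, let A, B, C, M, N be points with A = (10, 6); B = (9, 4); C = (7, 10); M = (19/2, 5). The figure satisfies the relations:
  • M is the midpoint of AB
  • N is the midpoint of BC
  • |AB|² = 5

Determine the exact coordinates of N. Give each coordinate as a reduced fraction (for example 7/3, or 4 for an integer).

1. N_x = 8  [2·N = B+C = (9, 4)+(7, 10)]
2. N_y = 7  [2·N = B+C = (9, 4)+(7, 10)]
   so N = (8, 7)

N = (8, 7)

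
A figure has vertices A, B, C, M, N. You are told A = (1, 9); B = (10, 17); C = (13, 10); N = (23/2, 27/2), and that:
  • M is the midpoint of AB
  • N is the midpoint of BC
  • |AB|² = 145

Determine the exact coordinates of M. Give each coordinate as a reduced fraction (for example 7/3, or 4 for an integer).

1. M_x = 11/2  [2·M = A+B = (1, 9)+(10, 17)]
2. M_y = 13  [2·M = A+B = (1, 9)+(10, 17)]
   so M = (11/2, 13)

M = (11/2, 13)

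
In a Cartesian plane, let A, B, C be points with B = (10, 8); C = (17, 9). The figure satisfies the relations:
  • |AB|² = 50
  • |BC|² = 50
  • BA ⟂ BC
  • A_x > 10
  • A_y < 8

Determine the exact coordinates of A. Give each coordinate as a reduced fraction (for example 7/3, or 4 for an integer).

1. A_x = 11  [[BA ⟂ BC ⇒ 7x+1y-78=0] ∩ [|A−(10, 8)|²=50]]
2. A_y = 1  [[BA ⟂ BC ⇒ 7x+1y-78=0] ∩ [|A−(10, 8)|²=50]]
   so A = (11, 1)

A = (11, 1)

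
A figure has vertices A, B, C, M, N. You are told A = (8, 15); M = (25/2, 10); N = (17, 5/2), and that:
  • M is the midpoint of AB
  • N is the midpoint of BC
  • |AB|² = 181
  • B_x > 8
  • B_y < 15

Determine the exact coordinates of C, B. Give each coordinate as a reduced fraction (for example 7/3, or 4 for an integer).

C = (17, 0)
B = (17, 5)

1. B_x = 17  [B = 2·M−A = 2·(25/2, 10)−(8, 15)]
2. B_y = 5  [B = 2·M−A = 2·(25/2, 10)−(8, 15)]
   so B = (17, 5)
3. C_x = 17  [C = 2·N−B = 2·(17, 5/2)−(17, 5)]
4. C_y = 0  [C = 2·N−B = 2·(17, 5/2)−(17, 5)]
   so C = (17, 0)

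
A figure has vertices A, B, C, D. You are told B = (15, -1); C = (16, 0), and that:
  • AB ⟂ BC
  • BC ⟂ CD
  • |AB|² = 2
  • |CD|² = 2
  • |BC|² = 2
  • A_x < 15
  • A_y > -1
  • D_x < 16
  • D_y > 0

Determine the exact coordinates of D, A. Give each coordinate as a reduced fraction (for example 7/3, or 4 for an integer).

1. D_x = 15  [[BC ⟂ CD ⇒ 1x+1y-16=0] ∩ [|D−(16, 0)|²=2]]
2. D_y = 1  [[BC ⟂ CD ⇒ 1x+1y-16=0] ∩ [|D−(16, 0)|²=2]]
   so D = (15, 1)
3. A_x = 14  [[AB ⟂ BC ⇒ -1x-1y+14=0] ∩ [|A−(15, -1)|²=2]]
4. A_y = 0  [[AB ⟂ BC ⇒ -1x-1y+14=0] ∩ [|A−(15, -1)|²=2]]
   so A = (14, 0)

D = (15, 1)
A = (14, 0)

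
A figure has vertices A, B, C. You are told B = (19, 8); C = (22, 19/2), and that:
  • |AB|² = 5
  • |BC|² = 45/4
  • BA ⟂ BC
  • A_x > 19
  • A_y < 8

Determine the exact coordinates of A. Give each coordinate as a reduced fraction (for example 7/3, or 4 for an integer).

1. A_x = 20  [[BA ⟂ BC ⇒ 3x+3/2y-69=0] ∩ [|A−(19, 8)|²=5]]
2. A_y = 6  [[BA ⟂ BC ⇒ 3x+3/2y-69=0] ∩ [|A−(19, 8)|²=5]]
   so A = (20, 6)

A = (20, 6)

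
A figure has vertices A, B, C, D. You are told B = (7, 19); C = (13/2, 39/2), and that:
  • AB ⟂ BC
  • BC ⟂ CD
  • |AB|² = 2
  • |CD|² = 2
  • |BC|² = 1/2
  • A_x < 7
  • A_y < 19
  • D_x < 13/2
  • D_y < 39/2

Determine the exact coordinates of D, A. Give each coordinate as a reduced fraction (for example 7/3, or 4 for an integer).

1. D_x = 11/2  [[BC ⟂ CD ⇒ -1/2x+1/2y-13/2=0] ∩ [|D−(13/2, 39/2)|²=2]]
2. D_y = 37/2  [[BC ⟂ CD ⇒ -1/2x+1/2y-13/2=0] ∩ [|D−(13/2, 39/2)|²=2]]
   so D = (11/2, 37/2)
3. A_x = 6  [[AB ⟂ BC ⇒ 1/2x-1/2y+6=0] ∩ [|A−(7, 19)|²=2]]
4. A_y = 18  [[AB ⟂ BC ⇒ 1/2x-1/2y+6=0] ∩ [|A−(7, 19)|²=2]]
   so A = (6, 18)

D = (11/2, 37/2)
A = (6, 18)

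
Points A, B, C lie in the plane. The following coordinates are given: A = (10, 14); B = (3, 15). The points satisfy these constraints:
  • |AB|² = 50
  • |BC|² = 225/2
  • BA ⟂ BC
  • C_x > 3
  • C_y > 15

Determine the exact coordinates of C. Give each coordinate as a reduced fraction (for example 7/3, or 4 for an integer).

1. C_x = 9/2  [[BA ⟂ BC ⇒ 7x-1y-6=0] ∩ [|C−(3, 15)|²=225/2]]
2. C_y = 51/2  [[BA ⟂ BC ⇒ 7x-1y-6=0] ∩ [|C−(3, 15)|²=225/2]]
   so C = (9/2, 51/2)

C = (9/2, 51/2)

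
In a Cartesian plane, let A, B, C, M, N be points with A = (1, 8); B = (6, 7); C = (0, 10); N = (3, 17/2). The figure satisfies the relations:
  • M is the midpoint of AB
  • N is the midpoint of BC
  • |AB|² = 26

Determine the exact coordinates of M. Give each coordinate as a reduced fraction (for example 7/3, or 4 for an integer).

M = (7/2, 15/2)

1. M_x = 7/2  [2·M = A+B = (1, 8)+(6, 7)]
2. M_y = 15/2  [2·M = A+B = (1, 8)+(6, 7)]
   so M = (7/2, 15/2)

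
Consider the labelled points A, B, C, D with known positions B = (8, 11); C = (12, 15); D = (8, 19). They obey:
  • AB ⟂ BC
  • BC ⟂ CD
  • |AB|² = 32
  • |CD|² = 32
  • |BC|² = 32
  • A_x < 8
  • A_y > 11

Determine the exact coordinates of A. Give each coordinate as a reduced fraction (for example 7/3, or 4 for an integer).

1. A_x = 4  [[AB ⟂ BC ⇒ -4x-4y+76=0] ∩ [|A−(8, 11)|²=32]]
2. A_y = 15  [[AB ⟂ BC ⇒ -4x-4y+76=0] ∩ [|A−(8, 11)|²=32]]
   so A = (4, 15)

A = (4, 15)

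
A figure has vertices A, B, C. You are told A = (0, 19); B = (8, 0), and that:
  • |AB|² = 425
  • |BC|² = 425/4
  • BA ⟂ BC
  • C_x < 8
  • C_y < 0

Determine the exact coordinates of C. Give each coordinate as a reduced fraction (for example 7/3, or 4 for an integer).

C = (-3/2, -4)

1. C_x = -3/2  [[BA ⟂ BC ⇒ -8x+19y+64=0] ∩ [|C−(8, 0)|²=425/4]]
2. C_y = -4  [[BA ⟂ BC ⇒ -8x+19y+64=0] ∩ [|C−(8, 0)|²=425/4]]
   so C = (-3/2, -4)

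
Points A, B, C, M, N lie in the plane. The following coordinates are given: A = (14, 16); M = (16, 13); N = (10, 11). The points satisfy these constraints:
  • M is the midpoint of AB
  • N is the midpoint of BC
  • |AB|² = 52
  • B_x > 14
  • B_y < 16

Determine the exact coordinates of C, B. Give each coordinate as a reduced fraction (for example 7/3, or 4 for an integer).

1. B_x = 18  [B = 2·M−A = 2·(16, 13)−(14, 16)]
2. B_y = 10  [B = 2·M−A = 2·(16, 13)−(14, 16)]
   so B = (18, 10)
3. C_x = 2  [C = 2·N−B = 2·(10, 11)−(18, 10)]
4. C_y = 12  [C = 2·N−B = 2·(10, 11)−(18, 10)]
   so C = (2, 12)

C = (2, 12)
B = (18, 10)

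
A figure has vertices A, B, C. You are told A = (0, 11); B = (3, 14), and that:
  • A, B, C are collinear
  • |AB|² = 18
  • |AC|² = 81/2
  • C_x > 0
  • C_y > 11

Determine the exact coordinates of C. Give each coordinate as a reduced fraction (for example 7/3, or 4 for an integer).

C = (9/2, 31/2)

1. C_x = 9/2  [[A, B, C are collinear ⇒ -3x+3y-33=0] ∩ [|C−(0, 11)|²=81/2]]
2. C_y = 31/2  [[A, B, C are collinear ⇒ -3x+3y-33=0] ∩ [|C−(0, 11)|²=81/2]]
   so C = (9/2, 31/2)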